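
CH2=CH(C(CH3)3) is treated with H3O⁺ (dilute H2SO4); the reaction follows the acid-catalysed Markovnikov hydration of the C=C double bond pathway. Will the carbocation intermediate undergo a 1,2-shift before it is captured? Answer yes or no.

The first-formed carbocation is secondary.
The adjacent tert-butyl carbon has no hydrogen but bears methyl groups; migration of one methyl with its bonding pair (a 1,2-methyl shift) places the charge on a tertiary centre.
Tertiary is more stable than secondary, so the shift occurs.

yes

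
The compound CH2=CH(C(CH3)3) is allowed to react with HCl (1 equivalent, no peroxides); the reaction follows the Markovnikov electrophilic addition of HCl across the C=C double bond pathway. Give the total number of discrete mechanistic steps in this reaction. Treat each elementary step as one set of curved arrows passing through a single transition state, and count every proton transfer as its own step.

Step 1: Electrophilic addition begins with the π(C=C) electrons forming a bond to the proton of HCl. Following Markovnikov's rule, the resulting cation is secondary. The H–Cl bond breaks heterolytically, releasing Cl⁻.
Step 2: A 1,2-methyl shift from the adjacent tert-butyl carbon moves the positive charge from the secondary centre to an adjacent carbon, generating a more stable tertiary carbocation.
Step 3: Nucleophilic attack by Cl⁻ on the carbocation completes the addition, giving R–Cl.
Total: 3 elementary steps.

3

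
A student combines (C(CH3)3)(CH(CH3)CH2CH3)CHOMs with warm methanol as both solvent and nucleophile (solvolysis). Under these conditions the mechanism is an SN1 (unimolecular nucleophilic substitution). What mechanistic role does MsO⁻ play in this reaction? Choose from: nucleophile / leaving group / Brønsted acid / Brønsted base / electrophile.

Step 1: Rate-determining heterolysis of the C–O bond gives MsO⁻ and a secondary carbocation.
MsO⁻ departs with both electrons of the breaking σ-bond — that is the definition of a leaving group.

leaving group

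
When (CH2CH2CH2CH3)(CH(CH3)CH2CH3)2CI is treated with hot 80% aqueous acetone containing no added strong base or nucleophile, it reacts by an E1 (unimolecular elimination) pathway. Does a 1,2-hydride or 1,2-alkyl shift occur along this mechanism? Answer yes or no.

The first-formed carbocation is tertiary.
No single 1,2-shift to an adjacent carbon would produce a more-substituted cation than the one already present, so no rearrangement occurs.

no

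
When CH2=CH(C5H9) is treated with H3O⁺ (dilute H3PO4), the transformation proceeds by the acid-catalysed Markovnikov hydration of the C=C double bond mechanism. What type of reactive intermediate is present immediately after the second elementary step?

Step 1: Electrophilic addition begins with the π(C=C) electrons forming a bond to the proton of H3O⁺. Following Markovnikov's rule, the resulting cation is secondary. H2O is released.
Step 2: A 1,2-hydride shift from the adjacent cyclopentyl carbon moves the positive charge from the secondary centre to an adjacent carbon, generating a more stable tertiary carbocation.
After step 2 the species present is a tertiary carbocation.

tertiary carbocation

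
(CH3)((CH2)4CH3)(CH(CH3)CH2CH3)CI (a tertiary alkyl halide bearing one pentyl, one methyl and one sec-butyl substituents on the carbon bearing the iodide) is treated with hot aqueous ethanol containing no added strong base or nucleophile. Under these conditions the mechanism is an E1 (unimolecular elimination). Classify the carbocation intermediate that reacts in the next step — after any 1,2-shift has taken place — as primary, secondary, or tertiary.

tertiary

Step 1: The C–I bond breaks with both electrons going to the iodide; I⁻ leaves and a tertiary carbocation remains.
No single 1,2-shift to an adjacent carbon would give a more-substituted cation, so no rearrangement occurs.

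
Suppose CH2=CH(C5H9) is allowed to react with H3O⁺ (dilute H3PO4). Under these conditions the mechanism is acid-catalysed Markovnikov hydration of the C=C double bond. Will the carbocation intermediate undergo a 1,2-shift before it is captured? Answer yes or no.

yes

The first-formed carbocation is secondary.
The adjacent cyclopentyl carbon already bears 2 other carbon substituents and has a hydrogen to migrate; after a 1,2-hydride shift from that carbon the positive charge sits on a tertiary centre.
Tertiary is more stable than secondary, so the shift occurs.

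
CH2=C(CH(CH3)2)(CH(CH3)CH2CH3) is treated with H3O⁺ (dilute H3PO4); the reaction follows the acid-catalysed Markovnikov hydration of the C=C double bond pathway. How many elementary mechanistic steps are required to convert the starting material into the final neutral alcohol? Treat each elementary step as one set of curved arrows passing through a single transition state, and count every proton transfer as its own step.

Step 1: The π electrons of the C=C bond attack a proton of H3O⁺; Markovnikov addition places the new C–H on the less-substituted alkene carbon, so the positive charge ends up on the more-substituted carbon — a tertiary carbocation. H2O is released.
(No 1,2-shift: no single shift to an adjacent carbon would give a more stable cation.)
Step 2: A lone pair on the oxygen of H2O attacks the carbocation, forming a C–O bond and an oxonium ion (a protonated alcohol).
Step 3: Proton transfer from the O–H of the oxonium ion to H2O completes the catalytic cycle and yields the alcohol.
Total: 3 elementary steps.

3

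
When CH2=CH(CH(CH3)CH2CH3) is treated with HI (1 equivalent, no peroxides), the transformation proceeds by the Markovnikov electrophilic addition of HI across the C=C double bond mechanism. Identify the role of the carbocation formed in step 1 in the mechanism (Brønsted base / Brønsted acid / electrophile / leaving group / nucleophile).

Step 3: I⁻ captures the cation: a lone pair on I⁻ fills the empty p orbital, producing the alkyl halide product.
The carbocation formed in step 1 accepts an electron pair into an empty or π* orbital — it is the electrophile.

electrophile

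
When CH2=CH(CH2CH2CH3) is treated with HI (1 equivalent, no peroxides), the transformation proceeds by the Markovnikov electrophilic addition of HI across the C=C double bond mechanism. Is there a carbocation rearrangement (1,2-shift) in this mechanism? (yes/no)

no

The first-formed carbocation is secondary.
No single 1,2-shift to an adjacent carbon would produce a more-substituted cation than the one already present, so no rearrangement occurs.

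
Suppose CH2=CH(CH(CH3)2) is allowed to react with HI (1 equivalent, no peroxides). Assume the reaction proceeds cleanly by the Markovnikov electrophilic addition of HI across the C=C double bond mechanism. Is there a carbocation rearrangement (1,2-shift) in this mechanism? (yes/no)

The first-formed carbocation is secondary.
The adjacent isopropyl carbon already bears 2 other carbon substituents and has a hydrogen to migrate; after a 1,2-hydride shift from that carbon the positive charge sits on a tertiary centre.
Tertiary is more stable than secondary, so the shift occurs.

yes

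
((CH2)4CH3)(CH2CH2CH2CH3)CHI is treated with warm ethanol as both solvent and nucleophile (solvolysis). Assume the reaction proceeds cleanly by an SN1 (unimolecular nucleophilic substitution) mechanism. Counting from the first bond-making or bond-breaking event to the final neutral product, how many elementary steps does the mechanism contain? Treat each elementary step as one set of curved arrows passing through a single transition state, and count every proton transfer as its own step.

3

Step 1: Unassisted departure of I⁻ (taking the C–I bonding pair) generates a secondary carbocation.
(No 1,2-shift: no single shift to an adjacent carbon would give a more stable cation.)
Step 2: A lone pair on the oxygen of CH3CH2OH attacks the carbocation, forming a new C–O σ-bond and an oxonium ion.
Step 3: A second solvent molecule removes the proton on oxygen, giving the neutral ether product.
Total: 3 elementary steps.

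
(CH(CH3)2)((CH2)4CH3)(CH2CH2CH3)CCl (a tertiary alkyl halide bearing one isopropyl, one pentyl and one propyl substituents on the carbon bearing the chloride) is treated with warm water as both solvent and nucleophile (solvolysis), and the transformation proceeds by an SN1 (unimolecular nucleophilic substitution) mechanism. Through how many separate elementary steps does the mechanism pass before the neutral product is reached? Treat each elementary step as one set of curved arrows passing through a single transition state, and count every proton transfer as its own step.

Step 1: Rate-determining heterolysis of the C–Cl bond gives Cl⁻ and a tertiary carbocation.
(No 1,2-shift: no single shift to an adjacent carbon would give a more stable cation.)
Step 2: Nucleophilic capture: the oxygen of H2O bonds to the cationic carbon, producing an oxonium-ion intermediate.
Step 3: Proton transfer from the O–H of the oxonium ion to a solvent molecule delivers the neutral alcohol.
Total: 3 elementary steps.

3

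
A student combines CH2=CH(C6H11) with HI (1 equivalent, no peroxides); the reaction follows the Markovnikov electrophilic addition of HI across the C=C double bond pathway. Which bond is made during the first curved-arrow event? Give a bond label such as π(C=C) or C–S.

Step 1: Electrophilic addition begins with the π(C=C) electrons forming a bond to the proton of HI. Following Markovnikov's rule, the resulting cation is secondary. The H–I bond breaks heterolytically, releasing I⁻.
The bond formed in this step is the C–H bond.

C–H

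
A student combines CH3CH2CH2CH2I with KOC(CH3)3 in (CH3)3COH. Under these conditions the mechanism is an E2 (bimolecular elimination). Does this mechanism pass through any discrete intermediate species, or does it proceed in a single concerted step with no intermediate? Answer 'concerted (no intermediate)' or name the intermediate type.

concerted (no intermediate)

In one step, (CH3)3CO⁻ pulls off a β-proton, the C–I bond cleaves, and a C=C double bond forms between the α- and β-carbons (E2, anti elimination).
All bond changes occur in one transition state; no discrete intermediate is formed.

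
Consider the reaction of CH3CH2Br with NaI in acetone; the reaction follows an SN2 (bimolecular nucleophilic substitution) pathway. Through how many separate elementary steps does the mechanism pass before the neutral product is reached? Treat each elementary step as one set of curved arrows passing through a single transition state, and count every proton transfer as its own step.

1

Step 1: I⁻ attacks the back face of the α-carbon while Br⁻ departs with the C–Br bonding pair — a single concerted displacement through a pentacoordinate transition state.
Total: 1 elementary step.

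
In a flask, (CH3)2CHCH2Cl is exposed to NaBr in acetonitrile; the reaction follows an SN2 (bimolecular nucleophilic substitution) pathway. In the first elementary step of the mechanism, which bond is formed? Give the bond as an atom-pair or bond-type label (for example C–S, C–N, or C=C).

Step 1: Backside attack by Br⁻ on the carbon bearing the chloride: the new C–Br bond forms as the C–Cl bond breaks, with Walden inversion at carbon.
The bond formed in this step is the C–Br bond.

C–Br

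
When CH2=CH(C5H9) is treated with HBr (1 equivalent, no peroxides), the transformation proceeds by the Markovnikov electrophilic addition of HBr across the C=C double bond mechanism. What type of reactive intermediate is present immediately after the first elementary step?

secondary carbocation

Step 1: Electrophilic addition begins with the π(C=C) electrons forming a bond to the proton of HBr. Following Markovnikov's rule, the resulting cation is secondary. The H–Br bond breaks heterolytically, releasing Br⁻.
After step 1 the species present is a secondary carbocation.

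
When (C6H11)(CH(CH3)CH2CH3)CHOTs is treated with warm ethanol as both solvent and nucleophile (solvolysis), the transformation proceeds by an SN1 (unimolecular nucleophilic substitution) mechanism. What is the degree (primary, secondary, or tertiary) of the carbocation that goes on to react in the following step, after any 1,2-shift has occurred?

Step 1: Ionisation: the C–O σ-bond cleaves heterolytically; both bonding electrons depart with TsO⁻, leaving a secondary carbocation at the α-carbon.
Step 2: A 1,2-hydride shift from the adjacent sec-butyl carbon moves the positive charge from the secondary centre to an adjacent carbon, generating a more stable tertiary carbocation.
The cation rearranges from secondary to tertiary via a 1,2-hydride shift from the adjacent sec-butyl carbon; the tertiary cation is what reacts next.

tertiary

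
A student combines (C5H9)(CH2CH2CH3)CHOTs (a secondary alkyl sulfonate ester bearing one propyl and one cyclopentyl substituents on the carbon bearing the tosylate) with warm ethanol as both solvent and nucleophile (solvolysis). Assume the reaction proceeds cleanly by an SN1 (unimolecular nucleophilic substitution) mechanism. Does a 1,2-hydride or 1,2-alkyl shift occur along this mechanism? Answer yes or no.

yes

The first-formed carbocation is secondary.
The adjacent cyclopentyl carbon already bears 2 other carbon substituents and has a hydrogen to migrate; after a 1,2-hydride shift from that carbon the positive charge sits on a tertiary centre.
Tertiary is more stable than secondary, so the shift occurs.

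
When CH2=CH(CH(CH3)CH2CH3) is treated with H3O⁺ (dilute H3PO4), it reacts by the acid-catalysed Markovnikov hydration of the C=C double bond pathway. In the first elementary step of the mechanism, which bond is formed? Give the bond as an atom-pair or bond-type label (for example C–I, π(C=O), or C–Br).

C–H

Step 1: Electrophilic addition begins with the π(C=C) electrons forming a bond to the proton of H3O⁺. Following Markovnikov's rule, the resulting cation is secondary. H2O is released.
The bond formed in this step is the C–H bond.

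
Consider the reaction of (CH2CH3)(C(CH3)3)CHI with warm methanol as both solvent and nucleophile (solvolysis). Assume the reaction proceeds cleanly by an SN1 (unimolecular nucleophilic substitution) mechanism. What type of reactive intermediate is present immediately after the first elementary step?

secondary carbocation

Step 1: Rate-determining heterolysis of the C–I bond gives I⁻ and a secondary carbocation.
After step 1 the species present is a secondary carbocation.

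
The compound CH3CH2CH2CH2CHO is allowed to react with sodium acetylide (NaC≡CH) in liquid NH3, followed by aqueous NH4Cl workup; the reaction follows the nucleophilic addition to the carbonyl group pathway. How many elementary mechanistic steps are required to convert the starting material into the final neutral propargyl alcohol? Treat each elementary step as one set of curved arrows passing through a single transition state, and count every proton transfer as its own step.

2

Step 1: A lone pair / filled orbital on HC≡C⁻ attacks the electrophilic carbonyl carbon; the π(C=O) electrons shift onto oxygen, producing a tetrahedral alkoxide intermediate.
Step 2: The alkoxide picks up a proton during aqueous NH4Cl workup to yield a propargyl alcohol.
Total: 2 elementary steps.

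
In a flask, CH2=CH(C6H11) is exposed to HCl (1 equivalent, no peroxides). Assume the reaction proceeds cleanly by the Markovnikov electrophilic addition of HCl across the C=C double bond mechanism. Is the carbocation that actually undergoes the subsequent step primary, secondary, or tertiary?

tertiary

Step 1: The π electrons of the C=C bond attack a proton of HCl; Markovnikov addition places the new C–H on the less-substituted alkene carbon, so the positive charge ends up on the more-substituted carbon — a secondary carbocation. The H–Cl bond breaks heterolytically, releasing Cl⁻.
Step 2: A hydride (H with its bonding pair) migrates from the adjacent cyclohexyl carbon to the cationic centre — a 1,2-hydride shift — upgrading the secondary cation to a tertiary one.
The cation rearranges from secondary to tertiary via a 1,2-hydride shift from the adjacent cyclohexyl carbon; the tertiary cation is what reacts next.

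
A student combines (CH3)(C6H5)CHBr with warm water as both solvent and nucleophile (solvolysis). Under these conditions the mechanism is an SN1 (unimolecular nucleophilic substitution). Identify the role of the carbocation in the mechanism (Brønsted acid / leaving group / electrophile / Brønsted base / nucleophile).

Step 2: Nucleophilic capture: the oxygen of H2O bonds to the cationic carbon, producing an oxonium-ion intermediate.
The carbocation accepts an electron pair into an empty or π* orbital — it is the electrophile.

electrophile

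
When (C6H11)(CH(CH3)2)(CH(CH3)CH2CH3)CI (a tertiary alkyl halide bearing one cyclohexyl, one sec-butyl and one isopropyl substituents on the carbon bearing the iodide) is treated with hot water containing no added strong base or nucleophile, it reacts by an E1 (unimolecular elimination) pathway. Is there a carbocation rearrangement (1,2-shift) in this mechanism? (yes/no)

The first-formed carbocation is tertiary.
No single 1,2-shift to an adjacent carbon would produce a more-substituted cation than the one already present, so no rearrangement occurs.

no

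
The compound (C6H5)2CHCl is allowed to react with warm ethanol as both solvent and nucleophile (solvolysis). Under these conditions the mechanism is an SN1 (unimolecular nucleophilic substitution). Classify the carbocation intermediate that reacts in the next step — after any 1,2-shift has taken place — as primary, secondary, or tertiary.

Step 1: The C–Cl bond breaks with both electrons going to the chloride; Cl⁻ leaves and a secondary carbocation remains.
No single 1,2-shift to an adjacent carbon would give a more-substituted cation, so no rearrangement occurs.

secondary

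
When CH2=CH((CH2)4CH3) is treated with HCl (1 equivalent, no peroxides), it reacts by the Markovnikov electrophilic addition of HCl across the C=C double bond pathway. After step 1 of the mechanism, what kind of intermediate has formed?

secondary carbocation

Step 1: Protonation of the alkene by HCl: the π bond acts as the nucleophile and picks up H⁺, giving the more stable (Markovnikov) secondary carbocation. The H–Cl bond breaks heterolytically, releasing Cl⁻.
After step 1 the species present is a secondary carbocation.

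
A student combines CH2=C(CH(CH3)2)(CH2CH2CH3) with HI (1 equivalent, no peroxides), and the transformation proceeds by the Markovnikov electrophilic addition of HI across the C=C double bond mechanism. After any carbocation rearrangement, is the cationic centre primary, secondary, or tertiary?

Step 1: Protonation of the alkene by HI: the π bond acts as the nucleophile and picks up H⁺, giving the more stable (Markovnikov) tertiary carbocation. The H–I bond breaks heterolytically, releasing I⁻.
No single 1,2-shift to an adjacent carbon would give a more-substituted cation, so no rearrangement occurs.

tertiary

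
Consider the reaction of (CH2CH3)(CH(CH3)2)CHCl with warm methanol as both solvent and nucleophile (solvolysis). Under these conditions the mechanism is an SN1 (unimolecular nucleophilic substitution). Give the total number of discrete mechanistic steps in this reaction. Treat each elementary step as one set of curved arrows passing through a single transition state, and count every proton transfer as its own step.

4

Step 1: The C–Cl bond breaks with both electrons going to the chloride; Cl⁻ leaves and a secondary carbocation remains.
Step 2: Carbocation rearrangement: a 1,2-hydride shift from the adjacent isopropyl carbon converts the initially-formed secondary cation into the more stable tertiary cation.
Step 3: CH3OH donates an oxygen lone pair into the empty p orbital of the cation, giving a protonated ether (an oxonium ion).
Step 4: Deprotonation of the oxonium oxygen by solvent methanol yields the neutral ether.
Total: 4 elementary steps.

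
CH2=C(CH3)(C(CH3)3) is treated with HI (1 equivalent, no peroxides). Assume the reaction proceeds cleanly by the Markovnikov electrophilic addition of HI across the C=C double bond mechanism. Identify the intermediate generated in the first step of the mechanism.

tertiary carbocation

Step 1: Protonation of the alkene by HI: the π bond acts as the nucleophile and picks up H⁺, giving the more stable (Markovnikov) tertiary carbocation. The H–I bond breaks heterolytically, releasing I⁻.
After step 1 the species present is a tertiary carbocation.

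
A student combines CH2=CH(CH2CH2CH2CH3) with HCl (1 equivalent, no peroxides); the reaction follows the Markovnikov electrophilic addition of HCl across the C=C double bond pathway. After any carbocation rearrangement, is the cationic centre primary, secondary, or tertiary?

secondary

Step 1: Protonation of the alkene by HCl: the π bond acts as the nucleophile and picks up H⁺, giving the more stable (Markovnikov) secondary carbocation. The H–Cl bond breaks heterolytically, releasing Cl⁻.
No single 1,2-shift to an adjacent carbon would give a more-substituted cation, so no rearrangement occurs.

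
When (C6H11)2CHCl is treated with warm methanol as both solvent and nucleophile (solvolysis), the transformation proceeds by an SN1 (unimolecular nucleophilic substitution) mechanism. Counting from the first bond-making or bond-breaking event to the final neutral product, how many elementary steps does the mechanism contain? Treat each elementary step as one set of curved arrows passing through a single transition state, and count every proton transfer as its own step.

4

Step 1: Ionisation: the C–Cl σ-bond cleaves heterolytically; both bonding electrons depart with Cl⁻, leaving a secondary carbocation at the α-carbon.
Step 2: A 1,2-hydride shift from the adjacent cyclohexyl carbon moves the positive charge from the secondary centre to an adjacent carbon, generating a more stable tertiary carbocation.
Step 3: Nucleophilic capture: the oxygen of CH3OH bonds to the cationic carbon, producing an oxonium-ion intermediate.
Step 4: A second solvent molecule removes the proton on oxygen, giving the neutral ether product.
Total: 4 elementary steps.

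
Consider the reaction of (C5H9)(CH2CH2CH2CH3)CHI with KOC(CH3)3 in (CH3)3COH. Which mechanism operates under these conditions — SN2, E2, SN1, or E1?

Conditions: a strong/bulky base with a secondary substrate bearing a β-hydrogen.
These conditions are the textbook signature of the E2 pathway.
A strong (often hindered) base removes a β-H in concert with loss of the leaving group — bimolecular elimination.

E2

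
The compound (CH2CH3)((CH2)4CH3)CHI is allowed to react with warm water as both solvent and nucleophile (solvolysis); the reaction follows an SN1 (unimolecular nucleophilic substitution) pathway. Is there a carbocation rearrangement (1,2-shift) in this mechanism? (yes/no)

The first-formed carbocation is secondary.
No single 1,2-shift to an adjacent carbon would produce a more-substituted cation than the one already present, so no rearrangement occurs.

no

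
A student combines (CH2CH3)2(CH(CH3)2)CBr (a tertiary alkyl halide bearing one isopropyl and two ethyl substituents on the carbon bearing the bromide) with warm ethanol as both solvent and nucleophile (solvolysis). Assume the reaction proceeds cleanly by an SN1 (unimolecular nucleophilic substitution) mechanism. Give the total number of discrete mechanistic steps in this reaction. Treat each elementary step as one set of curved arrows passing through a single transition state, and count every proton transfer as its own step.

Step 1: Rate-determining heterolysis of the C–Br bond gives Br⁻ and a tertiary carbocation.
(No 1,2-shift: no single shift to an adjacent carbon would give a more stable cation.)
Step 2: Nucleophilic capture: the oxygen of CH3CH2OH bonds to the cationic carbon, producing an oxonium-ion intermediate.
Step 3: Proton transfer from the O–H of the oxonium ion to a solvent molecule delivers the neutral ether.
Total: 3 elementary steps.

3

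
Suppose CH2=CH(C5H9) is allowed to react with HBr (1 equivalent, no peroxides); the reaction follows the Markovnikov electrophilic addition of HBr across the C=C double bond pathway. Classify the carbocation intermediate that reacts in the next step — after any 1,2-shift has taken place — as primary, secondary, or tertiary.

tertiary

Step 1: Protonation of the alkene by HBr: the π bond acts as the nucleophile and picks up H⁺, giving the more stable (Markovnikov) secondary carbocation. The H–Br bond breaks heterolytically, releasing Br⁻.
Step 2: Carbocation rearrangement: a 1,2-hydride shift from the adjacent cyclopentyl carbon converts the initially-formed secondary cation into the more stable tertiary cation.
The cation rearranges from secondary to tertiary via a 1,2-hydride shift from the adjacent cyclopentyl carbon; the tertiary cation is what reacts next.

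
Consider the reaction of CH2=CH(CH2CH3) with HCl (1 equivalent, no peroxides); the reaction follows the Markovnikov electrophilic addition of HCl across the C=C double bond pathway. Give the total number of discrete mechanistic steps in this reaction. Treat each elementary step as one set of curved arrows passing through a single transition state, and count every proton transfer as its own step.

2

Step 1: The π electrons of the C=C bond attack a proton of HCl; Markovnikov addition places the new C–H on the less-substituted alkene carbon, so the positive charge ends up on the more-substituted carbon — a secondary carbocation. The H–Cl bond breaks heterolytically, releasing Cl⁻.
(No 1,2-shift: no single shift to an adjacent carbon would give a more stable cation.)
Step 2: Nucleophilic attack by Cl⁻ on the carbocation completes the addition, giving R–Cl.
Total: 2 elementary steps.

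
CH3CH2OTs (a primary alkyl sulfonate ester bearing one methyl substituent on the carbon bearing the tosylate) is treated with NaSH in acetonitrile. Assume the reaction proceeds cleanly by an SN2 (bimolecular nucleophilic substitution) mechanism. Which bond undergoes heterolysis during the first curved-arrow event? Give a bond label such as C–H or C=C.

C–O

Step 1: Backside attack by HS⁻ on the carbon bearing the tosylate: the new C–S bond forms as the C–O bond breaks, with Walden inversion at carbon.
The bond broken in this step is the C–O bond.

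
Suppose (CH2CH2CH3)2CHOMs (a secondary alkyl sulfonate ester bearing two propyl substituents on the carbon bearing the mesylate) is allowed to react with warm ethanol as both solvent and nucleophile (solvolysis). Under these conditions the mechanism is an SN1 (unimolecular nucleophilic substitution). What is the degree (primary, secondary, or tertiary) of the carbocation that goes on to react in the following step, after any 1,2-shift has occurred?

secondary

Step 1: Unassisted departure of MsO⁻ (taking the C–O bonding pair) generates a secondary carbocation.
No single 1,2-shift to an adjacent carbon would give a more-substituted cation, so no rearrangement occurs.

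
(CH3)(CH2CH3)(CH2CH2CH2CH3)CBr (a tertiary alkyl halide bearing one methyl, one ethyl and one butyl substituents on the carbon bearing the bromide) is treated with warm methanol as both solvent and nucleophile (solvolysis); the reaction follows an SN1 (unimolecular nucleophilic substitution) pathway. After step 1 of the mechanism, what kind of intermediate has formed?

tertiary carbocation

Step 1: Unassisted departure of Br⁻ (taking the C–Br bonding pair) generates a tertiary carbocation.
After step 1 the species present is a tertiary carbocation.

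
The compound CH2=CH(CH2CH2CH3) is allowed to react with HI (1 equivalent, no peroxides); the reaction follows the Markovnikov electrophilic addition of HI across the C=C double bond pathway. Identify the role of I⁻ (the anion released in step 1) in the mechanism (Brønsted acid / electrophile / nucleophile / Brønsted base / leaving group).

nucleophile

Step 2: I⁻ captures the cation: a lone pair on I⁻ fills the empty p orbital, producing the alkyl halide product.
I⁻ (the anion released in step 1) donates an electron pair to form a new σ-bond to carbon — it is the nucleophile.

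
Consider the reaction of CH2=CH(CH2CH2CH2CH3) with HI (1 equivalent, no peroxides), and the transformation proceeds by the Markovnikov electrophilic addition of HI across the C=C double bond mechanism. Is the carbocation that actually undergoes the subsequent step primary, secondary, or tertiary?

Step 1: The π electrons of the C=C bond attack a proton of HI; Markovnikov addition places the new C–H on the less-substituted alkene carbon, so the positive charge ends up on the more-substituted carbon — a secondary carbocation. The H–I bond breaks heterolytically, releasing I⁻.
No single 1,2-shift to an adjacent carbon would give a more-substituted cation, so no rearrangement occurs.

secondary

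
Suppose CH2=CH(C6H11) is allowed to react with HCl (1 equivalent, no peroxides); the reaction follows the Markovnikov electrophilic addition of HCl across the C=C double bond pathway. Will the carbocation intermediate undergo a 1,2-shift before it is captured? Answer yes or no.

yes

The first-formed carbocation is secondary.
The adjacent cyclohexyl carbon already bears 2 other carbon substituents and has a hydrogen to migrate; after a 1,2-hydride shift from that carbon the positive charge sits on a tertiary centre.
Tertiary is more stable than secondary, so the shift occurs.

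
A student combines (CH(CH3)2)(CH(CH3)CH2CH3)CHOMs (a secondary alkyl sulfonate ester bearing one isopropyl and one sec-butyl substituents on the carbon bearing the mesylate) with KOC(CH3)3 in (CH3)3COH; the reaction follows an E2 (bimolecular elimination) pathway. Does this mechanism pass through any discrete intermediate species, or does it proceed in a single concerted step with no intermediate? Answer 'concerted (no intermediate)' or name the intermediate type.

concerted (no intermediate)

Concerted anti-periplanar elimination: (CH3)3CO⁻ abstracts a β-H while MsO⁻ leaves, and the C–H electrons become the new C=C π bond — all in a single transition state.
All bond changes occur in one transition state; no discrete intermediate is formed.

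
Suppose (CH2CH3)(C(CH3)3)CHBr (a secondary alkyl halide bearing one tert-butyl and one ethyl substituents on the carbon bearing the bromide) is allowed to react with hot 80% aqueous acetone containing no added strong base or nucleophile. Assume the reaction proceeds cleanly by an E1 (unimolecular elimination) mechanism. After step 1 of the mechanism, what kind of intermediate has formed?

Step 1: Ionisation: the C–Br σ-bond cleaves heterolytically; both bonding electrons depart with Br⁻, leaving a secondary carbocation at the α-carbon.
After step 1 the species present is a secondary carbocation.

secondary carbocation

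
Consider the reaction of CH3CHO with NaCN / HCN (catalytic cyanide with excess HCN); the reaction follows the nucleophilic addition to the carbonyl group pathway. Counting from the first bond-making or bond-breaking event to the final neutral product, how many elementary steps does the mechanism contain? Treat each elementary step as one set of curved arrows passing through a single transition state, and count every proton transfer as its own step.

Step 1: A lone pair / filled orbital on CN⁻ attacks the electrophilic carbonyl carbon; the π(C=O) electrons shift onto oxygen, producing a tetrahedral alkoxide intermediate.
Step 2: The alkoxide oxygen removes a proton from HCN present in the mixture, giving a cyanohydrin and regenerating CN⁻.
Total: 2 elementary steps.

2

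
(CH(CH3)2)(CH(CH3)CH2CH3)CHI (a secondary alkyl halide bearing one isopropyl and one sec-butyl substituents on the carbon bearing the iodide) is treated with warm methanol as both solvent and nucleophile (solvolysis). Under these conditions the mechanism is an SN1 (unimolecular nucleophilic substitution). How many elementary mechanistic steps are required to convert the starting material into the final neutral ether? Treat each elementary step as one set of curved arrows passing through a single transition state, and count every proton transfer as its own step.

4

Step 1: Rate-determining heterolysis of the C–I bond gives I⁻ and a secondary carbocation.
Step 2: A 1,2-hydride shift from the adjacent isopropyl carbon moves the positive charge from the secondary centre to an adjacent carbon, generating a more stable tertiary carbocation.
Step 3: A lone pair on the oxygen of CH3OH attacks the carbocation, forming a new C–O σ-bond and an oxonium ion.
Step 4: A second solvent molecule removes the proton on oxygen, giving the neutral ether product.
Total: 4 elementary steps.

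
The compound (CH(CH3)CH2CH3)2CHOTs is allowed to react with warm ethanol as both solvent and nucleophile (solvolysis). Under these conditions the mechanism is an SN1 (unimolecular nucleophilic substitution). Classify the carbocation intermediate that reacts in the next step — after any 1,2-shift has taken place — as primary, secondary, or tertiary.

Step 1: Ionisation: the C–O σ-bond cleaves heterolytically; both bonding electrons depart with TsO⁻, leaving a secondary carbocation at the α-carbon.
Step 2: Carbocation rearrangement: a 1,2-hydride shift from the adjacent sec-butyl carbon converts the initially-formed secondary cation into the more stable tertiary cation.
The cation rearranges from secondary to tertiary via a 1,2-hydride shift from the adjacent sec-butyl carbon; the tertiary cation is what reacts next.

tertiary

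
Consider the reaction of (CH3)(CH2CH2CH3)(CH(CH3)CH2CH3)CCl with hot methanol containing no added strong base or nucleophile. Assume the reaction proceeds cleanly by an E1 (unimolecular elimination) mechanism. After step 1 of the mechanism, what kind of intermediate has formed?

Step 1: Rate-determining heterolysis of the C–Cl bond gives Cl⁻ and a tertiary carbocation.
After step 1 the species present is a tertiary carbocation.

tertiary carbocation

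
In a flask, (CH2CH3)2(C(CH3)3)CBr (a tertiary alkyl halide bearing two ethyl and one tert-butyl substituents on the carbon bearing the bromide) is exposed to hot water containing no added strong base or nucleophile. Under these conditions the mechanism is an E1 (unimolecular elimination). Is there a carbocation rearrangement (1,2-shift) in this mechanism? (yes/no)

The first-formed carbocation is tertiary.
No single 1,2-shift to an adjacent carbon would produce a more-substituted cation than the one already present, so no rearrangement occurs.

no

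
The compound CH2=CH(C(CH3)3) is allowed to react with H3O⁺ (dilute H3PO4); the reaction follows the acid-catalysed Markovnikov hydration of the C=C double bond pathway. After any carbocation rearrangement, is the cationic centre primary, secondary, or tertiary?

tertiary

Step 1: The π electrons of the C=C bond attack a proton of H3O⁺; Markovnikov addition places the new C–H on the less-substituted alkene carbon, so the positive charge ends up on the more-substituted carbon — a secondary carbocation. H2O is released.
Step 2: A methyl group with its bonding pair migrates from the adjacent tert-butyl carbon to the cationic centre — a 1,2-methyl shift — upgrading the secondary cation to a tertiary one.
The cation rearranges from secondary to tertiary via a 1,2-methyl shift from the adjacent tert-butyl carbon; the tertiary cation is what reacts next.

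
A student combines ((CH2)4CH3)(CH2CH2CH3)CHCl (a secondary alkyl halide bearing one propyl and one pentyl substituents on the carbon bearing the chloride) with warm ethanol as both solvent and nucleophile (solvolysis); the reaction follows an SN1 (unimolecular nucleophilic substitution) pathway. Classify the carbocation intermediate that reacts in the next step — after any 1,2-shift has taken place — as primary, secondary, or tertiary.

Step 1: Ionisation: the C–Cl σ-bond cleaves heterolytically; both bonding electrons depart with Cl⁻, leaving a secondary carbocation at the α-carbon.
No single 1,2-shift to an adjacent carbon would give a more-substituted cation, so no rearrangement occurs.

secondary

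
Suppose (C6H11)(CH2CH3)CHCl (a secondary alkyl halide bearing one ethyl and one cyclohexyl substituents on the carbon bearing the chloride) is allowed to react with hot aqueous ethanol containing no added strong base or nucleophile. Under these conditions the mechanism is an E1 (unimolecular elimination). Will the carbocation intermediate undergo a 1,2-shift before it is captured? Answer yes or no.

The first-formed carbocation is secondary.
The adjacent cyclohexyl carbon already bears 2 other carbon substituents and has a hydrogen to migrate; after a 1,2-hydride shift from that carbon the positive charge sits on a tertiary centre.
Tertiary is more stable than secondary, so the shift occurs.

yes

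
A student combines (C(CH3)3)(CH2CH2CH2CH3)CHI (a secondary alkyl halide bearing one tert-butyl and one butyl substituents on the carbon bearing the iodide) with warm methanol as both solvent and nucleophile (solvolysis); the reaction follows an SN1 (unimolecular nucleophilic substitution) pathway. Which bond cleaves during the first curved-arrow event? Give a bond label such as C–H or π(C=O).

C–I

Step 1: Unassisted departure of I⁻ (taking the C–I bonding pair) generates a secondary carbocation.
The bond broken in this step is the C–I bond.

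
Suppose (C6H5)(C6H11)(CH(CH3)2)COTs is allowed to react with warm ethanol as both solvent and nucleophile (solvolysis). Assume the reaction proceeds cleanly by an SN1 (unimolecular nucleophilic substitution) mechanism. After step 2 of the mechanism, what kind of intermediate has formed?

oxonium ion

Step 1: Rate-determining heterolysis of the C–O bond gives TsO⁻ and a tertiary carbocation.
Step 2: CH3CH2OH donates an oxygen lone pair into the empty p orbital of the cation, giving a protonated ether (an oxonium ion).
After step 2 the species present is an oxonium ion.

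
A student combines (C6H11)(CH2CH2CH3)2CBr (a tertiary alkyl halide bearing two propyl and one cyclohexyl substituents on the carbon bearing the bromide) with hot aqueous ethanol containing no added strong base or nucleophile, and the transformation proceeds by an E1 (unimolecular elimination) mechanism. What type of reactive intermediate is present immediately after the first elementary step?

tertiary carbocation

Step 1: Ionisation: the C–Br σ-bond cleaves heterolytically; both bonding electrons depart with Br⁻, leaving a tertiary carbocation at the α-carbon.
After step 1 the species present is a tertiary carbocation.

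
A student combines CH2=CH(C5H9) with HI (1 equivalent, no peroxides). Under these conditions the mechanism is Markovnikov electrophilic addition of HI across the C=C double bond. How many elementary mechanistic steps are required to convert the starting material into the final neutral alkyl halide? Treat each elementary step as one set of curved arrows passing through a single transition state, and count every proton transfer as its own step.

3

Step 1: Electrophilic addition begins with the π(C=C) electrons forming a bond to the proton of HI. Following Markovnikov's rule, the resulting cation is secondary. The H–I bond breaks heterolytically, releasing I⁻.
Step 2: A hydride (H with its bonding pair) migrates from the adjacent cyclopentyl carbon to the cationic centre — a 1,2-hydride shift — upgrading the secondary cation to a tertiary one.
Step 3: Nucleophilic attack by I⁻ on the carbocation completes the addition, giving R–I.
Total: 3 elementary steps.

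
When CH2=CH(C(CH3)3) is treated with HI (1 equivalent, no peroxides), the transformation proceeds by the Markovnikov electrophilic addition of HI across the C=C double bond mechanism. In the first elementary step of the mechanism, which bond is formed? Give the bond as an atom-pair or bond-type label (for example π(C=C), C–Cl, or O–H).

Step 1: Electrophilic addition begins with the π(C=C) electrons forming a bond to the proton of HI. Following Markovnikov's rule, the resulting cation is secondary. The H–I bond breaks heterolytically, releasing I⁻.
The bond formed in this step is the C–H bond.

C–H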